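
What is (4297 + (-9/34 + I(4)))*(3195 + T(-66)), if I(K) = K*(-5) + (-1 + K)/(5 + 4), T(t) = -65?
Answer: 682748465/51 ≈ 1.3387e+7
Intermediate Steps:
I(K) = -⅑ - 44*K/9 (I(K) = -5*K + (-1 + K)/9 = -5*K + (-1 + K)*(⅑) = -5*K + (-⅑ + K/9) = -⅑ - 44*K/9)
(4297 + (-9/34 + I(4)))*(3195 + T(-66)) = (4297 + (-9/34 + (-⅑ - 44/9*4)))*(3195 - 65) = (4297 + (-9*1/34 + (-⅑ - 176/9)))*3130 = (4297 + (-9/34 - 59/3))*3130 = (4297 - 2033/102)*3130 = (436261/102)*3130 = 682748465/51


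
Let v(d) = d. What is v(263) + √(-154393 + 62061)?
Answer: 263 + 2*I*√23083 ≈ 263.0 + 303.86*I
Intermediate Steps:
v(263) + √(-154393 + 62061) = 263 + √(-154393 + 62061) = 263 + √(-92332) = 263 + 2*I*√23083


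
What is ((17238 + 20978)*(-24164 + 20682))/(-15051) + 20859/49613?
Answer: 6602222189465/746725263 ≈ 8841.6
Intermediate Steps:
((17238 + 20978)*(-24164 + 20682))/(-15051) + 20859/49613 = (38216*(-3482))*(-1/15051) + 20859*(1/49613) = -133068112*(-1/15051) + 20859/49613 = 133068112/15051 + 20859/49613 = 6602222189465/746725263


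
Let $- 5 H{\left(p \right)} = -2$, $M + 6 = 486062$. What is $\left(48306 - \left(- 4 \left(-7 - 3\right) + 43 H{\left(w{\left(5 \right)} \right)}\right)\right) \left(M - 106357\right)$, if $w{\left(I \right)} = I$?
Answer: $\frac{91600105556}{5} \approx 1.832 \cdot 10^{10}$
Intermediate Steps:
$M = 486056$ ($M = -6 + 486062 = 486056$)
$H{\left(p \right)} = \frac{2}{5}$ ($H{\left(p \right)} = \left(- \frac{1}{5}\right) \left(-2\right) = \frac{2}{5}$)
$\left(48306 - \left(- 4 \left(-7 - 3\right) + 43 H{\left(w{\left(5 \right)} \right)}\right)\right) \left(M - 106357\right) = \left(48306 + \left(\left(-43\right) \frac{2}{5} + 4 \left(-7 - 3\right)\right)\right) \left(486056 - 106357\right) = \left(48306 + \left(- \frac{86}{5} + 4 \left(-10\right)\right)\right) 379699 = \left(48306 - \frac{286}{5}\right) 379699 = \frac{241244}{5} \cdot 379699 = \frac{91600105556}{5}$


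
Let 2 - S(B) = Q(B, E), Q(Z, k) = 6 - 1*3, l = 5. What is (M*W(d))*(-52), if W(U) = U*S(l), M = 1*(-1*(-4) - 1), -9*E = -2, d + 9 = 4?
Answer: -780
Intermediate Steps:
d = -5 (d = -9 + 4 = -5)
E = 2/9 (E = -⅑*(-2) = 2/9 ≈ 0.22222)
Q(Z, k) = 3 (Q(Z, k) = 6 - 3 = 3)
S(B) = -1 (S(B) = 2 - 1*3 = 2 - 3 = -1)
M = 3 (M = 1*(4 - 1) = 1*3 = 3)
W(U) = -U (W(U) = U*(-1) = -U)
(M*W(d))*(-52) = (3*(-1*(-5)))*(-52) = (3*5)*(-52) = 15*(-52) = -780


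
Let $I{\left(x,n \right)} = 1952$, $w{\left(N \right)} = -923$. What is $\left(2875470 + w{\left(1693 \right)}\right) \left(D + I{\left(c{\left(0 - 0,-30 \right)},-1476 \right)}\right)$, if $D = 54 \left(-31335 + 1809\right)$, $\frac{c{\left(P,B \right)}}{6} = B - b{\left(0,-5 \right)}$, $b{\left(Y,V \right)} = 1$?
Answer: $-4577578119244$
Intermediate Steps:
$c{\left(P,B \right)} = -6 + 6 B$ ($c{\left(P,B \right)} = 6 \left(B - 1\right) = 6 \left(-1 + B\right) = -6 + 6 B$)
$D = -1594404$ ($D = 54 \left(-29526\right) = -1594404$)
$\left(2875470 + w{\left(1693 \right)}\right) \left(D + I{\left(c{\left(0 - 0,-30 \right)},-1476 \right)}\right) = \left(2875470 - 923\right) \left(-1594404 + 1952\right) = 2874547 \left(-1592452\right) = -4577578119244$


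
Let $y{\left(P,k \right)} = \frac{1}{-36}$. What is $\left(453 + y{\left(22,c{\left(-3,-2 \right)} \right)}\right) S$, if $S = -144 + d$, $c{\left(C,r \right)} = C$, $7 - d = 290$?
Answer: $- \frac{6963089}{36} \approx -1.9342 \cdot 10^{5}$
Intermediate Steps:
$d = -283$ ($d = 7 - 290 = -283$)
$y{\left(P,k \right)} = - \frac{1}{36}$
$S = -427$ ($S = -144 - 283 = -427$)
$\left(453 + y{\left(22,c{\left(-3,-2 \right)} \right)}\right) S = \left(453 - \frac{1}{36}\right) \left(-427\right) = \frac{16307}{36} \left(-427\right) = - \frac{6963089}{36}$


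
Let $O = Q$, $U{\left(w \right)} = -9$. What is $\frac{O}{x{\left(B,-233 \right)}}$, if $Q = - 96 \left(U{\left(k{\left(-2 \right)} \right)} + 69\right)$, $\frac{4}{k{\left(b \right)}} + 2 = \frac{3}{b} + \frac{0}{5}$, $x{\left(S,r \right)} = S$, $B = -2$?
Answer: $2880$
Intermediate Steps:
$k{\left(b \right)} = \frac{4}{-2 + \frac{3}{b}}$ ($k{\left(b \right)} = \frac{4}{-2 + \left(\frac{3}{b} + \frac{0}{5}\right)} = \frac{4}{-2 + \left(\frac{3}{b} + 0 \cdot \frac{1}{5}\right)} = \frac{4}{-2 + \left(\frac{3}{b} + 0\right)} = \frac{4}{-2 + \frac{3}{b}}$)
$Q = -5760$ ($Q = - 96 \left(-9 + 69\right) = \left(-96\right) 60 = -5760$)
$O = -5760$
$\frac{O}{x{\left(B,-233 \right)}} = - \frac{5760}{-2} = \left(-5760\right) \left(- \frac{1}{2}\right) = 2880$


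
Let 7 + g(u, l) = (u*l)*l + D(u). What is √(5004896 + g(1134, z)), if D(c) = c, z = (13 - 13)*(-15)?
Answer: √5006023 ≈ 2237.4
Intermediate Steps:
z = 0 (z = 0*(-15) = 0)
g(u, l) = -7 + u + u*l² (g(u, l) = -7 + ((u*l)*l + u) = -7 + ((l*u)*l + u) = -7 + (u*l² + u) = -7 + (u + u*l²) = -7 + u + u*l²)
√(5004896 + g(1134, z)) = √(5004896 + (-7 + 1134 + 1134*0²)) = √(5004896 + (-7 + 1134 + 1134*0)) = √(5004896 + (-7 + 1134 + 0)) = √(5004896 + 1127) = √5006023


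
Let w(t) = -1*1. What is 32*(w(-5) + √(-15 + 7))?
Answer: -32 + 64*I*√2 ≈ -32.0 + 90.51*I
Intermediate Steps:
w(t) = -1
32*(w(-5) + √(-15 + 7)) = 32*(-1 + √(-15 + 7)) = 32*(-1 + √(-8)) = 32*(-1 + 2*I*√2) = -32 + 64*I*√2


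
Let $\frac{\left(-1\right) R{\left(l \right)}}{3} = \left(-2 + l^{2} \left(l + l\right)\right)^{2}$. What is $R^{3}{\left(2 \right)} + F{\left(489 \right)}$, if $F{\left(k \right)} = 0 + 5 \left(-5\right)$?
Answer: $-203297497$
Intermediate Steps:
$F{\left(k \right)} = -25$ ($F{\left(k \right)} = 0 - 25 = -25$)
$R{\left(l \right)} = - 3 \left(-2 + 2 l^{3}\right)^{2}$ ($R{\left(l \right)} = - 3 \left(-2 + l^{2} \left(l + l\right)\right)^{2} = - 3 \left(-2 + l^{2} \cdot 2 l\right)^{2} = - 3 \left(-2 + 2 l^{3}\right)^{2}$)
$R^{3}{\left(2 \right)} + F{\left(489 \right)} = \left(- 12 \left(-1 + 2^{3}\right)^{2}\right)^{3} - 25 = \left(- 12 \left(-1 + 8\right)^{2}\right)^{3} - 25 = \left(- 12 \cdot 7^{2}\right)^{3} - 25 = \left(\left(-12\right) 49\right)^{3} - 25 = \left(-588\right)^{3} - 25 = -203297472 - 25 = -203297497$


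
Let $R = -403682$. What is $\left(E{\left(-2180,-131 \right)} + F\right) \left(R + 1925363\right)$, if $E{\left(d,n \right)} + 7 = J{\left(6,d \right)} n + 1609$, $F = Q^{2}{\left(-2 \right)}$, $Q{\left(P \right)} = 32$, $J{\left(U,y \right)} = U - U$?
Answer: $3995934306$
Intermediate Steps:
$J{\left(U,y \right)} = 0$
$F = 1024$ ($F = 32^{2} = 1024$)
$E{\left(d,n \right)} = 1602$ ($E{\left(d,n \right)} = -7 + \left(0 n + 1609\right) = -7 + \left(0 + 1609\right) = -7 + 1609 = 1602$)
$\left(E{\left(-2180,-131 \right)} + F\right) \left(R + 1925363\right) = \left(1602 + 1024\right) \left(-403682 + 1925363\right) = 2626 \cdot 1521681 = 3995934306$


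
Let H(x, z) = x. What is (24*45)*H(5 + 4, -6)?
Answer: 9720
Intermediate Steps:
(24*45)*H(5 + 4, -6) = (24*45)*(5 + 4) = 1080*9 = 9720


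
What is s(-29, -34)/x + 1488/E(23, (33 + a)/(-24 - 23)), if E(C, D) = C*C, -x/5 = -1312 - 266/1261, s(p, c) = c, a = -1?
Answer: 6144136387/2188338105 ≈ 2.8077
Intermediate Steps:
x = 8273490/1261 (x = -5*(-1312 - 266/1261) = -5*(-1654698/1261) = 8273490/1261 ≈ 6561.1)
E(C, D) = C²
s(-29, -34)/x + 1488/E(23, (33 + a)/(-24 - 23)) = -34/8273490/1261 + 1488/(23²) = -34*1261/8273490 + 1488/529 = -21437/4136745 + 1488*(1/529) = -21437/4136745 + 1488/529 = 6144136387/2188338105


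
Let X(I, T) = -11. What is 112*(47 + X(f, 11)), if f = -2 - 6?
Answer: 4032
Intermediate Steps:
f = -8
112*(47 + X(f, 11)) = 112*(47 - 11) = 112*36 = 4032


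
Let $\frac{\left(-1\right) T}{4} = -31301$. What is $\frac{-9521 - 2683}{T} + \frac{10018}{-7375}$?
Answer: $- \frac{2974111}{2042875} \approx -1.4558$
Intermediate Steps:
$T = 125204$ ($T = \left(-4\right) \left(-31301\right) = 125204$)
$\frac{-9521 - 2683}{T} + \frac{10018}{-7375} = \frac{-9521 - 2683}{125204} + \frac{10018}{-7375} = \left(-12204\right) \frac{1}{125204} + 10018 \left(- \frac{1}{7375}\right) = - \frac{27}{277} - \frac{10018}{7375} = - \frac{2974111}{2042875}$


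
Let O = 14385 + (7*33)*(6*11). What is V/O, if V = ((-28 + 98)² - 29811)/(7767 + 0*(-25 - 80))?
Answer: -24911/230143977 ≈ -0.00010824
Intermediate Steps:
O = 29631 (O = 14385 + 231*66 = 14385 + 15246 = 29631)
V = -24911/7767 (V = (70² - 29811)/(7767 + 0*(-105)) = (4900 - 29811)/(7767 + 0) = -24911/7767 ≈ -3.2073)
V/O = -24911/7767/29631 = -24911/7767*1/29631 = -24911/230143977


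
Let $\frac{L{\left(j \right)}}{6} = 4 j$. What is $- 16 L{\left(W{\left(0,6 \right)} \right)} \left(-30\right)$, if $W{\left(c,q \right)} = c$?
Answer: $0$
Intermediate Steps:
$L{\left(j \right)} = 24 j$ ($L{\left(j \right)} = 6 \cdot 4 j = 24 j$)
$- 16 L{\left(W{\left(0,6 \right)} \right)} \left(-30\right) = - 16 \cdot 24 \cdot 0 \left(-30\right) = \left(-16\right) 0 \left(-30\right) = 0 \left(-30\right) = 0$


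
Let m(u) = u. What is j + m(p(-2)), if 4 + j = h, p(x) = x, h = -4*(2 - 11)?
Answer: 30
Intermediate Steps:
h = 36 (h = -4*(-9) = 36)
j = 32 (j = -4 + 36 = 32)
j + m(p(-2)) = 32 - 2 = 30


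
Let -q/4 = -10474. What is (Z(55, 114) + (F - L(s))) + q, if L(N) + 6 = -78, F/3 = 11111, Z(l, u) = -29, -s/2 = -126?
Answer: 75284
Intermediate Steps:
s = 252 (s = -2*(-126) = 252)
q = 41896 (q = -4*(-10474) = 41896)
F = 33333 (F = 3*11111 = 33333)
L(N) = -84 (L(N) = -6 - 78 = -84)
(Z(55, 114) + (F - L(s))) + q = (-29 + (33333 - 1*(-84))) + 41896 = (-29 + (33333 + 84)) + 41896 = (-29 + 33417) + 41896 = 33388 + 41896 = 75284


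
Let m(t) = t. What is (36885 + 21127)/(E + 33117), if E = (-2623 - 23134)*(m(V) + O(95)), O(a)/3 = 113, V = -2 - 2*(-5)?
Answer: -29006/4452281 ≈ -0.0065149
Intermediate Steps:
V = 8 (V = -2 + 10 = 8)
O(a) = 339 (O(a) = 3*113 = 339)
E = -8937679 (E = (-2623 - 23134)*(8 + 339) = -25757*347 = -8937679)
(36885 + 21127)/(E + 33117) = (36885 + 21127)/(-8937679 + 33117) = 58012/(-8904562) = 58012*(-1/8904562) = -29006/4452281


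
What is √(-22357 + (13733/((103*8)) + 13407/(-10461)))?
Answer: I*√46111887260404922/1436644 ≈ 149.47*I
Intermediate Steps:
√(-22357 + (13733/((103*8)) + 13407/(-10461))) = √(-22357 + (13733/824 + 13407*(-1/10461))) = √(-22357 + (13733*(1/824) - 4469/3487)) = √(-22357 + (13733/824 - 4469/3487)) = √(-22357 + 44204515/2873288) = √(-64193895301/2873288) = I*√46111887260404922/1436644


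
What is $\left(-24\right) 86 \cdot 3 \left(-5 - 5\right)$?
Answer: $61920$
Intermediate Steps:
$\left(-24\right) 86 \cdot 3 \left(-5 - 5\right) = - 2064 \cdot 3 \left(-10\right) = \left(-2064\right) \left(-30\right) = 61920$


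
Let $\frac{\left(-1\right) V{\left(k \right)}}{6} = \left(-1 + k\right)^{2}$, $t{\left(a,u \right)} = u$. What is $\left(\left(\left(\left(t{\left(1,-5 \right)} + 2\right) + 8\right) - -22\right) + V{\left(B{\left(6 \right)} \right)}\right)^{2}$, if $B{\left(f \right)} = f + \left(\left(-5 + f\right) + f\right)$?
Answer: $700569$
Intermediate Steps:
$B{\left(f \right)} = -5 + 3 f$ ($B{\left(f \right)} = f + \left(-5 + 2 f\right) = -5 + 3 f$)
$V{\left(k \right)} = - 6 \left(-1 + k\right)^{2}$
$\left(\left(\left(\left(t{\left(1,-5 \right)} + 2\right) + 8\right) - -22\right) + V{\left(B{\left(6 \right)} \right)}\right)^{2} = \left(\left(\left(\left(-5 + 2\right) + 8\right) - -22\right) - 6 \left(-1 + \left(-5 + 3 \cdot 6\right)\right)^{2}\right)^{2} = \left(\left(\left(-3 + 8\right) + 22\right) - 6 \left(-1 + \left(-5 + 18\right)\right)^{2}\right)^{2} = \left(\left(5 + 22\right) - 6 \left(-1 + 13\right)^{2}\right)^{2} = \left(27 - 6 \cdot 12^{2}\right)^{2} = \left(27 - 864\right)^{2} = \left(-837\right)^{2} = 700569$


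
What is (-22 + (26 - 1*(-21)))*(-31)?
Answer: -775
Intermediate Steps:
(-22 + (26 - 1*(-21)))*(-31) = (-22 + (26 + 21))*(-31) = (-22 + 47)*(-31) = 25*(-31) = -775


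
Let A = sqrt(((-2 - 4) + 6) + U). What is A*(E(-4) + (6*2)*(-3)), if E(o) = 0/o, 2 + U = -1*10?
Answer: -72*I*sqrt(3) ≈ -124.71*I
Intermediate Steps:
U = -12 (U = -2 - 1*10 = -2 - 10 = -12)
E(o) = 0
A = 2*I*sqrt(3) (A = sqrt(((-2 - 4) + 6) - 12) = sqrt((-6 + 6) - 12) = sqrt(0 - 12) = sqrt(-12) = 2*I*sqrt(3) ≈ 3.4641*I)
A*(E(-4) + (6*2)*(-3)) = (2*I*sqrt(3))*(0 + (6*2)*(-3)) = (2*I*sqrt(3))*(0 + 12*(-3)) = (2*I*sqrt(3))*(0 - 36) = (2*I*sqrt(3))*(-36) = -72*I*sqrt(3)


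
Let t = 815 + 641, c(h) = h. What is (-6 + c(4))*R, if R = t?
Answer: -2912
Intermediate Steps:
t = 1456
R = 1456
(-6 + c(4))*R = (-6 + 4)*1456 = -2*1456 = -2912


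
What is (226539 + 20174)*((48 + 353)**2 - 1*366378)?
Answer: -50718518401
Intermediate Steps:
(226539 + 20174)*((48 + 353)**2 - 1*366378) = 246713*(401**2 - 366378) = 246713*(160801 - 366378) = 246713*(-205577) = -50718518401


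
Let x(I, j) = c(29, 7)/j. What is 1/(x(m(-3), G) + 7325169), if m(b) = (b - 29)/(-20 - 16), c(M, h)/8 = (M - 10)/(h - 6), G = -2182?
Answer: 1091/7991759303 ≈ 1.3652e-7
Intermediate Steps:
c(M, h) = 8*(-10 + M)/(-6 + h) (c(M, h) = 8*((M - 10)/(h - 6)) = 8*((-10 + M)/(-6 + h)) = 8*(-10 + M)/(-6 + h))
m(b) = 29/36 - b/36 (m(b) = (-29 + b)/(-36) = -(-29 + b)/36 = 29/36 - b/36)
x(I, j) = 152/j (x(I, j) = (8*(-10 + 29)/(-6 + 7))/j = (8*19/1)/j = (8*1*19)/j = 152/j)
1/(x(m(-3), G) + 7325169) = 1/(152/(-2182) + 7325169) = 1/(152*(-1/2182) + 7325169) = 1/(-76/1091 + 7325169) = 1/(7991759303/1091) = 1091/7991759303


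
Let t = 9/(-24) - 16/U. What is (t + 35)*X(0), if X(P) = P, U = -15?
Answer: 0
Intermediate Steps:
t = 83/120 (t = 9/(-24) - 16/(-15) = 9*(-1/24) - 16*(-1/15) = -3/8 + 16/15 = 83/120 ≈ 0.69167)
(t + 35)*X(0) = (83/120 + 35)*0 = (4283/120)*0 = 0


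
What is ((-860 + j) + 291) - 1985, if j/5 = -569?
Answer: -5399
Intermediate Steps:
j = -2845 (j = 5*(-569) = -2845)
((-860 + j) + 291) - 1985 = ((-860 - 2845) + 291) - 1985 = (-3705 + 291) - 1985 = -3414 - 1985 = -5399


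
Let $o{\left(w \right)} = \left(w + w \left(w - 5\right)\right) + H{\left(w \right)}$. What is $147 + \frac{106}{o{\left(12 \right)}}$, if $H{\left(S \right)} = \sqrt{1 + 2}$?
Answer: $\frac{454829}{3071} - \frac{106 \sqrt{3}}{9213} \approx 148.08$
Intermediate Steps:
$H{\left(S \right)} = \sqrt{3}$
$o{\left(w \right)} = w + \sqrt{3} + w \left(-5 + w\right)$ ($o{\left(w \right)} = \left(w + w \left(w - 5\right)\right) + \sqrt{3} = \left(w + w \left(-5 + w\right)\right) + \sqrt{3} = w + \sqrt{3} + w \left(-5 + w\right)$)
$147 + \frac{106}{o{\left(12 \right)}} = 147 + \frac{106}{\sqrt{3} + 12^{2} - 48} = 147 + \frac{106}{\sqrt{3} + 144 - 48} = 147 + \frac{106}{96 + \sqrt{3}}$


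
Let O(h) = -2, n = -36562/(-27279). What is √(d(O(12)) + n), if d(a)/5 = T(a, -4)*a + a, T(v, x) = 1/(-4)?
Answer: I*√2037201782/18186 ≈ 2.4819*I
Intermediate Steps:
T(v, x) = -¼
n = 36562/27279 (n = -36562*(-1/27279) = 36562/27279 ≈ 1.3403)
d(a) = 15*a/4 (d(a) = 5*(-a/4 + a) = 5*(3*a/4) = 15*a/4)
√(d(O(12)) + n) = √((15/4)*(-2) + 36562/27279) = √(-15/2 + 36562/27279) = √(-336061/54558) = I*√2037201782/18186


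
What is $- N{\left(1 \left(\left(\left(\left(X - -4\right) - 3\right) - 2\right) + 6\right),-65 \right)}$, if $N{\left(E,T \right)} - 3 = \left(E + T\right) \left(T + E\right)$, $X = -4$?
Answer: $-4099$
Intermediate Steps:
$N{\left(E,T \right)} = 3 + \left(E + T\right)^{2}$ ($N{\left(E,T \right)} = 3 + \left(E + T\right) \left(T + E\right) = 3 + \left(E + T\right) \left(E + T\right) = 3 + \left(E + T\right)^{2}$)
$- N{\left(1 \left(\left(\left(\left(X - -4\right) - 3\right) - 2\right) + 6\right),-65 \right)} = - (3 + \left(1 \left(\left(\left(\left(-4 - -4\right) - 3\right) - 2\right) + 6\right) - 65\right)^{2}) = - (3 + \left(1 \left(\left(\left(\left(-4 + 4\right) - 3\right) - 2\right) + 6\right) - 65\right)^{2}) = - (3 + \left(1 \left(\left(\left(0 - 3\right) - 2\right) + 6\right) - 65\right)^{2}) = - (3 + \left(1 \left(\left(-3 - 2\right) + 6\right) - 65\right)^{2}) = - (3 + \left(1 \left(-5 + 6\right) - 65\right)^{2}) = - (3 + \left(1 \cdot 1 - 65\right)^{2}) = - (3 + \left(1 - 65\right)^{2}) = - (3 + \left(-64\right)^{2}) = - (3 + 4096) = \left(-1\right) 4099 = -4099$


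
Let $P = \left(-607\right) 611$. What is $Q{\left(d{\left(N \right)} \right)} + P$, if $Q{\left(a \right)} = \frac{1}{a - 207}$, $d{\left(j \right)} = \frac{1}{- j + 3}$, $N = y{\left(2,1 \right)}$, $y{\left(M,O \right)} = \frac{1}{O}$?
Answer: $- \frac{153172203}{413} \approx -3.7088 \cdot 10^{5}$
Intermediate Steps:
$N = 1$ ($N = 1^{-1} = 1$)
$d{\left(j \right)} = \frac{1}{3 - j}$
$Q{\left(a \right)} = \frac{1}{-207 + a}$
$P = -370877$
$Q{\left(d{\left(N \right)} \right)} + P = \frac{1}{-207 - \frac{1}{-3 + 1}} - 370877 = \frac{1}{-207 - \frac{1}{-2}} - 370877 = \frac{1}{-207 - - \frac{1}{2}} - 370877 = \frac{1}{-207 + \frac{1}{2}} - 370877 = \frac{1}{- \frac{413}{2}} - 370877 = - \frac{2}{413} - 370877 = - \frac{153172203}{413}$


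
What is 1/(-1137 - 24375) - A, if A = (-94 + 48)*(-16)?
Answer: -18776833/25512 ≈ -736.00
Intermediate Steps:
A = 736 (A = -46*(-16) = 736)
1/(-1137 - 24375) - A = 1/(-1137 - 24375) - 1*736 = 1/(-25512) - 736 = -1/25512 - 736 = -18776833/25512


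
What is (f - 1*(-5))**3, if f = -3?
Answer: 8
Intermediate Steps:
(f - 1*(-5))**3 = (-3 - 1*(-5))**3 = (-3 + 5)**3 = 2**3 = 8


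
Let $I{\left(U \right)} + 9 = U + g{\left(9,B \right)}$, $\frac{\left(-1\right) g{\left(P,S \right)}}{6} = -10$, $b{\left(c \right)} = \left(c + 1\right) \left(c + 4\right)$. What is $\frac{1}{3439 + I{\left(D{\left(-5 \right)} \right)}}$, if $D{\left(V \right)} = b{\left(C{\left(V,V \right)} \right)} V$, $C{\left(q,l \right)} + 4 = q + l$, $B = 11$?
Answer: $\frac{1}{2840} \approx 0.00035211$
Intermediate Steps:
$C{\left(q,l \right)} = -4 + l + q$ ($C{\left(q,l \right)} = -4 + \left(q + l\right) = -4 + \left(l + q\right) = -4 + l + q$)
$b{\left(c \right)} = \left(1 + c\right) \left(4 + c\right)$
$g{\left(P,S \right)} = 60$ ($g{\left(P,S \right)} = \left(-6\right) \left(-10\right) = 60$)
$D{\left(V \right)} = V \left(-16 + \left(-4 + 2 V\right)^{2} + 10 V\right)$ ($D{\left(V \right)} = \left(4 + \left(-4 + V + V\right)^{2} + 5 \left(-4 + V + V\right)\right) V = \left(4 + \left(-4 + 2 V\right)^{2} + 5 \left(-4 + 2 V\right)\right) V = \left(4 + \left(-4 + 2 V\right)^{2} + \left(-20 + 10 V\right)\right) V = \left(-16 + \left(-4 + 2 V\right)^{2} + 10 V\right) V = V \left(-16 + \left(-4 + 2 V\right)^{2} + 10 V\right)$)
$I{\left(U \right)} = 51 + U$ ($I{\left(U \right)} = -9 + \left(U + 60\right) = -9 + \left(60 + U\right) = 51 + U$)
$\frac{1}{3439 + I{\left(D{\left(-5 \right)} \right)}} = \frac{1}{3439 + \left(51 + \left(-5\right)^{2} \left(-6 + 4 \left(-5\right)\right)\right)} = \frac{1}{3439 + \left(51 + 25 \left(-6 - 20\right)\right)} = \frac{1}{3439 + \left(51 + 25 \left(-26\right)\right)} = \frac{1}{3439 + \left(51 - 650\right)} = \frac{1}{3439 - 599} = \frac{1}{2840}$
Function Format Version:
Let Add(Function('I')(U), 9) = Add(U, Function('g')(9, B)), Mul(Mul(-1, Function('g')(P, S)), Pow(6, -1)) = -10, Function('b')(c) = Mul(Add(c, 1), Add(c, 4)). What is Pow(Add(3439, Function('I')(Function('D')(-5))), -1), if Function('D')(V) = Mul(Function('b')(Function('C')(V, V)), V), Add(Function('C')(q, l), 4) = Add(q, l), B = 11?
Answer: Rational(1, 2840) ≈ 0.00035211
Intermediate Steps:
Function('C')(q, l) = Add(-4, l, q) (Function('C')(q, l) = Add(-4, Add(q, l)) = Add(-4, Add(l, q)) = Add(-4, l, q))
Function('b')(c) = Mul(Add(1, c), Add(4, c))
Function('g')(P, S) = 60 (Function('g')(P, S) = Mul(-6, -10) = 60)
Function('D')(V) = Mul(V, Add(-16, Pow(Add(-4, Mul(2, V)), 2), Mul(10, V))) (Function('D')(V) = Mul(Add(4, Pow(Add(-4, V, V), 2), Mul(5, Add(-4, V, V))), V) = Mul(Add(4, Pow(Add(-4, Mul(2, V)), 2), Mul(5, Add(-4, Mul(2, V)))), V) = Mul(Add(4, Pow(Add(-4, Mul(2, V)), 2), Add(-20, Mul(10, V))), V) = Mul(Add(-16, Pow(Add(-4, Mul(2, V)), 2), Mul(10, V)), V) = Mul(V, Add(-16, Pow(Add(-4, Mul(2, V)), 2), Mul(10, V))))
Function('I')(U) = Add(51, U) (Function('I')(U) = Add(-9, Add(U, 60)) = Add(-9, Add(60, U)) = Add(51, U))
Pow(Add(3439, Function('I')(Function('D')(-5))), -1) = Pow(Add(3439, Add(51, Mul(Pow(-5, 2), Add(-6, Mul(4, -5))))), -1) = Pow(Add(3439, Add(51, Mul(25, Add(-6, -20)))), -1) = Pow(Add(3439, Add(51, Mul(25, -26))), -1) = Pow(Add(3439, Add(51, -650)), -1) = Pow(Add(3439, -599), -1) = Pow(2840, -1) = Rational(1, 2840)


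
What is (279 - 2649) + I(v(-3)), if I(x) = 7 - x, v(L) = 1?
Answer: -2364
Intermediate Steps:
(279 - 2649) + I(v(-3)) = (279 - 2649) + (7 - 1*1) = -2370 + (7 - 1) = -2370 + 6 = -2364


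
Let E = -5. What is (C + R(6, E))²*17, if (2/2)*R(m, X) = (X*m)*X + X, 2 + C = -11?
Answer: 296208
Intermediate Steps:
C = -13 (C = -2 - 11 = -13)
R(m, X) = X + m*X² (R(m, X) = (X*m)*X + X = m*X² + X = X + m*X²)
(C + R(6, E))²*17 = (-13 - 5*(1 - 5*6))²*17 = (-13 - 5*(1 - 30))²*17 = (-13 - 5*(-29))²*17 = (-13 + 145)²*17 = 132²*17 = 17424*17 = 296208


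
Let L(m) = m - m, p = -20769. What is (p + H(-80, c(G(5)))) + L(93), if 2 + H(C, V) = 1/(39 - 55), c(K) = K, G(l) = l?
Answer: -332337/16 ≈ -20771.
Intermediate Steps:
L(m) = 0
H(C, V) = -33/16 (H(C, V) = -2 + 1/(39 - 55) = -2 + 1/(-16) = -2 - 1/16 = -33/16)
(p + H(-80, c(G(5)))) + L(93) = (-20769 - 33/16) + 0 = -332337/16 + 0 = -332337/16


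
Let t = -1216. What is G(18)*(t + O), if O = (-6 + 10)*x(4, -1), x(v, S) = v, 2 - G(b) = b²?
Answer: 386400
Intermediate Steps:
G(b) = 2 - b²
O = 16 (O = (-6 + 10)*4 = 4*4 = 16)
G(18)*(t + O) = (2 - 1*18²)*(-1216 + 16) = (2 - 1*324)*(-1200) = (2 - 324)*(-1200) = -322*(-1200) = 386400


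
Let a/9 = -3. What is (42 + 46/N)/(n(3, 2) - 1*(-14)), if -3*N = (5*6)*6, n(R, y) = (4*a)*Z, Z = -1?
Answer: 1237/3660 ≈ 0.33798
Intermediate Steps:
a = -27 (a = 9*(-3) = -27)
n(R, y) = 108 (n(R, y) = (4*(-27))*(-1) = -108*(-1) = 108)
N = -60 (N = -5*6*6/3 = -10*6 = -⅓*180 = -60)
(42 + 46/N)/(n(3, 2) - 1*(-14)) = (42 + 46/(-60))/(108 - 1*(-14)) = (42 + 46*(-1/60))/(108 + 14) = (42 - 23/30)/122 = (1237/30)*(1/122) = 1237/3660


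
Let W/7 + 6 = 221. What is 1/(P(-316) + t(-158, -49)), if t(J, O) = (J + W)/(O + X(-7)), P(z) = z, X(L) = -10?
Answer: -59/19991 ≈ -0.0029513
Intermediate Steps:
W = 1505 (W = -42 + 7*221 = -42 + 1547 = 1505)
t(J, O) = (1505 + J)/(-10 + O) (t(J, O) = (J + 1505)/(O - 10) = (1505 + J)/(-10 + O))
1/(P(-316) + t(-158, -49)) = 1/(-316 + (1505 - 158)/(-10 - 49)) = 1/(-316 + 1347/(-59)) = 1/(-316 - 1/59*1347) = 1/(-316 - 1347/59) = 1/(-19991/59) = -59/19991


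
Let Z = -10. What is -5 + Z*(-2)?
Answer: 15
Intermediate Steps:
-5 + Z*(-2) = -5 - 10*(-2) = -5 + 20 = 15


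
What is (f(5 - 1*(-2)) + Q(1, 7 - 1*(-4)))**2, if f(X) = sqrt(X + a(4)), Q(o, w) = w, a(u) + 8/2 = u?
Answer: (11 + sqrt(7))**2 ≈ 186.21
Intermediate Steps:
a(u) = -4 + u
f(X) = sqrt(X) (f(X) = sqrt(X + (-4 + 4)) = sqrt(X + 0) = sqrt(X))
(f(5 - 1*(-2)) + Q(1, 7 - 1*(-4)))**2 = (sqrt(5 - 1*(-2)) + (7 - 1*(-4)))**2 = (sqrt(5 + 2) + (7 + 4))**2 = (sqrt(7) + 11)**2 = (11 + sqrt(7))**2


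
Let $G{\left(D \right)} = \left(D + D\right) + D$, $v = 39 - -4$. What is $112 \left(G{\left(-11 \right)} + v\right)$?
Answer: $1120$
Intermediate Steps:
$v = 43$ ($v = 39 + 4 = 43$)
$G{\left(D \right)} = 3 D$ ($G{\left(D \right)} = 2 D + D = 3 D$)
$112 \left(G{\left(-11 \right)} + v\right) = 112 \left(3 \left(-11\right) + 43\right) = 112 \left(-33 + 43\right) = 112 \cdot 10 = 1120$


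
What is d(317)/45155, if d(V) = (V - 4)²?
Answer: 97969/45155 ≈ 2.1696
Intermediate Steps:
d(V) = (-4 + V)²
d(317)/45155 = (-4 + 317)²/45155 = 313²*(1/45155) = 97969*(1/45155) = 97969/45155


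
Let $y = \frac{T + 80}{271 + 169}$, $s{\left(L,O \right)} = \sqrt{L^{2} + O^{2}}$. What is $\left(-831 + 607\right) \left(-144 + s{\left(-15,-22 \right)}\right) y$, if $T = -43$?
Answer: $\frac{149184}{55} - \frac{1036 \sqrt{709}}{55} \approx 2210.9$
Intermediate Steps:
$y = \frac{37}{440}$ ($y = \frac{-43 + 80}{271 + 169} = \frac{37}{440} \approx 0.084091$)
$\left(-831 + 607\right) \left(-144 + s{\left(-15,-22 \right)}\right) y = \left(-831 + 607\right) \left(-144 + \sqrt{\left(-15\right)^{2} + \left(-22\right)^{2}}\right) \frac{37}{440} = - 224 \left(-144 + \sqrt{225 + 484}\right) \frac{37}{440} = - 224 \left(-144 + \sqrt{709}\right) \frac{37}{440} = \left(32256 - 224 \sqrt{709}\right) \frac{37}{440} = \frac{149184}{55} - \frac{1036 \sqrt{709}}{55}$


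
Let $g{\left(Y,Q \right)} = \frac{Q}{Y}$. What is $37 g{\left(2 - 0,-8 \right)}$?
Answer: $-148$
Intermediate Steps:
$37 g{\left(2 - 0,-8 \right)} = 37 \left(- \frac{8}{2 - 0}\right) = 37 \left(- \frac{8}{2 + 0}\right) = 37 \left(- \frac{8}{2}\right) = 37 \left(\left(-8\right) \frac{1}{2}\right) = 37 \left(-4\right) = -148$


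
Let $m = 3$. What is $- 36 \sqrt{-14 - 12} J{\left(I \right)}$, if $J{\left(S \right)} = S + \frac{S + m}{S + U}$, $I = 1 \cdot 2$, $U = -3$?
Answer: $108 i \sqrt{26} \approx 550.69 i$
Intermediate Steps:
$I = 2$
$J{\left(S \right)} = S + \frac{3 + S}{-3 + S}$ ($J{\left(S \right)} = S + \frac{S + 3}{S - 3} = S + \frac{3 + S}{-3 + S}$)
$- 36 \sqrt{-14 - 12} J{\left(I \right)} = - 36 \sqrt{-14 - 12} \frac{3 + 2^{2} - 4}{-3 + 2} = - 36 \sqrt{-26} \frac{3 + 4 - 4}{-1} = - 36 i \sqrt{26} \left(\left(-1\right) 3\right) = - 36 i \sqrt{26} \left(-3\right) = 108 i \sqrt{26}$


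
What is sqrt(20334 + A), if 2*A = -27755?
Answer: sqrt(25826)/2 ≈ 80.352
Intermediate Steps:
A = -27755/2 (A = (1/2)*(-27755) = -27755/2 ≈ -13878.)
sqrt(20334 + A) = sqrt(20334 - 27755/2) = sqrt(12913/2) = sqrt(25826)/2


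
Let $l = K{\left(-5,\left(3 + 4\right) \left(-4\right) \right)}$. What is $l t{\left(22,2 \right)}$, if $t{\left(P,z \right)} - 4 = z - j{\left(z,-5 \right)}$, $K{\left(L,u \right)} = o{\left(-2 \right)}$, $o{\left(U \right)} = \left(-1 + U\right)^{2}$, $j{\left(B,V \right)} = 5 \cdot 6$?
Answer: $-216$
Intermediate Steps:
$j{\left(B,V \right)} = 30$
$K{\left(L,u \right)} = 9$ ($K{\left(L,u \right)} = \left(-1 - 2\right)^{2} = \left(-3\right)^{2} = 9$)
$l = 9$
$t{\left(P,z \right)} = -26 + z$ ($t{\left(P,z \right)} = 4 + \left(z - 30\right) = 4 + \left(-30 + z\right) = -26 + z$)
$l t{\left(22,2 \right)} = 9 \left(-26 + 2\right) = 9 \left(-24\right) = -216$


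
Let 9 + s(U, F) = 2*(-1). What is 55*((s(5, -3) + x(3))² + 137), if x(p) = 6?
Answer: 8910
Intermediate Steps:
s(U, F) = -11 (s(U, F) = -9 + 2*(-1) = -9 - 2 = -11)
55*((s(5, -3) + x(3))² + 137) = 55*((-11 + 6)² + 137) = 55*((-5)² + 137) = 55*(25 + 137) = 55*162 = 8910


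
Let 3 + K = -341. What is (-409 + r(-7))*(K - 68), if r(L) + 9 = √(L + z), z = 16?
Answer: 170980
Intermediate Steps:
K = -344 (K = -3 - 341 = -344)
r(L) = -9 + √(16 + L) (r(L) = -9 + √(L + 16) = -9 + √(16 + L))
(-409 + r(-7))*(K - 68) = (-409 + (-9 + √(16 - 7)))*(-344 - 68) = (-409 + (-9 + √9))*(-412) = (-409 + (-9 + 3))*(-412) = (-409 - 6)*(-412) = -415*(-412) = 170980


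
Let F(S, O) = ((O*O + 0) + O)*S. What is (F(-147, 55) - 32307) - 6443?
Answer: -491510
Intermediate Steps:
F(S, O) = S*(O + O²) (F(S, O) = ((O² + 0) + O)*S = (O² + O)*S = (O + O²)*S = S*(O + O²))
(F(-147, 55) - 32307) - 6443 = (55*(-147)*(1 + 55) - 32307) - 6443 = (55*(-147)*56 - 32307) - 6443 = (-452760 - 32307) - 6443 = -485067 - 6443 = -491510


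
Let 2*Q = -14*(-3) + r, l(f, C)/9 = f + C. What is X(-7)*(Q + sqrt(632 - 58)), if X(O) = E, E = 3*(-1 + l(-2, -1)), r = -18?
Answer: -1008 - 84*sqrt(574) ≈ -3020.5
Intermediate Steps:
l(f, C) = 9*C + 9*f (l(f, C) = 9*(f + C) = 9*(C + f) = 9*C + 9*f)
E = -84 (E = 3*(-1 + (9*(-1) + 9*(-2))) = 3*(-1 + (-9 - 18)) = 3*(-1 - 27) = 3*(-28) = -84)
Q = 12 (Q = (-14*(-3) - 18)/2 = (42 - 18)/2 = (1/2)*24 = 12)
X(O) = -84
X(-7)*(Q + sqrt(632 - 58)) = -84*(12 + sqrt(632 - 58)) = -84*(12 + sqrt(574)) = -1008 - 84*sqrt(574)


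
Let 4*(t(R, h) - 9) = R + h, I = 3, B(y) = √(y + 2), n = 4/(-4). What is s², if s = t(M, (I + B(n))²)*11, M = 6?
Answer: 101761/4 ≈ 25440.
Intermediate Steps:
n = -1 (n = 4*(-¼) = -1)
B(y) = √(2 + y)
t(R, h) = 9 + R/4 + h/4 (t(R, h) = 9 + (R + h)/4 = 9 + (R/4 + h/4) = 9 + R/4 + h/4)
s = 319/2 (s = (9 + (¼)*6 + (3 + √(2 - 1))²/4)*11 = (9 + 3/2 + (3 + √1)²/4)*11 = (9 + 3/2 + (3 + 1)²/4)*11 = (9 + 3/2 + (¼)*4²)*11 = (9 + 3/2 + (¼)*16)*11 = (9 + 3/2 + 4)*11 = (29/2)*11 = 319/2 ≈ 159.50)
s² = (319/2)² = 101761/4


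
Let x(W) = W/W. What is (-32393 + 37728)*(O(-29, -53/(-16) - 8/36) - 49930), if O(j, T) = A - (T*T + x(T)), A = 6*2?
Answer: -5523423712015/20736 ≈ -2.6637e+8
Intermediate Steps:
x(W) = 1
A = 12
O(j, T) = 11 - T**2 (O(j, T) = 12 - (T*T + 1) = 12 - (T**2 + 1) = 12 - (1 + T**2) = 12 + (-1 - T**2) = 11 - T**2)
(-32393 + 37728)*(O(-29, -53/(-16) - 8/36) - 49930) = (-32393 + 37728)*((11 - (-53/(-16) - 8/36)**2) - 49930) = 5335*((11 - (-53*(-1/16) - 8*1/36)**2) - 49930) = 5335*((11 - (53/16 - 2/9)**2) - 49930) = 5335*((11 - (445/144)**2) - 49930) = 5335*((11 - 1*198025/20736) - 49930) = 5335*((11 - 198025/20736) - 49930) = 5335*(30071/20736 - 49930) = 5335*(-1035318409/20736) = -5523423712015/20736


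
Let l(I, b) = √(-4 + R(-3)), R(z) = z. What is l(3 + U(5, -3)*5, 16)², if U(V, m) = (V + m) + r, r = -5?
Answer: -7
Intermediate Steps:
U(V, m) = -5 + V + m (U(V, m) = (V + m) - 5 = -5 + V + m)
l(I, b) = I*√7 (l(I, b) = √(-4 - 3) = √(-7) = I*√7)
l(3 + U(5, -3)*5, 16)² = (I*√7)² = -7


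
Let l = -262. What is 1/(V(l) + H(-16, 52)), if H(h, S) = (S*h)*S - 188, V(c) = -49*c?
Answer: -1/30614 ≈ -3.2665e-5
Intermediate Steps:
H(h, S) = -188 + h*S² (H(h, S) = h*S² - 188 = -188 + h*S²)
1/(V(l) + H(-16, 52)) = 1/(-49*(-262) + (-188 - 16*52²)) = 1/(12838 + (-188 - 16*2704)) = 1/(12838 + (-188 - 43264)) = 1/(12838 - 43452) = 1/(-30614) = -1/30614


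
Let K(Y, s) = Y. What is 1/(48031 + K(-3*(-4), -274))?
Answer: 1/48043 ≈ 2.0815e-5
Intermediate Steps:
1/(48031 + K(-3*(-4), -274)) = 1/(48031 - 3*(-4)) = 1/(48031 + 12) = 1/48043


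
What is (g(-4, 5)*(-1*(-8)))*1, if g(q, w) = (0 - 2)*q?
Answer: 64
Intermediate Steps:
g(q, w) = -2*q
(g(-4, 5)*(-1*(-8)))*1 = ((-2*(-4))*(-1*(-8)))*1 = (8*8)*1 = 64*1 = 64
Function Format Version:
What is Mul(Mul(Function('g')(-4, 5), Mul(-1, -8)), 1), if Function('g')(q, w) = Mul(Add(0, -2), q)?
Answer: 64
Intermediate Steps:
Function('g')(q, w) = Mul(-2, q)
Mul(Mul(Function('g')(-4, 5), Mul(-1, -8)), 1) = Mul(Mul(Mul(-2, -4), Mul(-1, -8)), 1) = Mul(Mul(8, 8), 1) = Mul(64, 1) = 64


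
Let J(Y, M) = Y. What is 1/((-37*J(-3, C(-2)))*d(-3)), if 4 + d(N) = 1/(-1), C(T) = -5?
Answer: -1/555 ≈ -0.0018018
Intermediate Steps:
d(N) = -5 (d(N) = -4 + 1/(-1) = -4 - 1 = -5)
1/((-37*J(-3, C(-2)))*d(-3)) = 1/(-37*(-3)*(-5)) = 1/(111*(-5)) = 1/(-555) = -1/555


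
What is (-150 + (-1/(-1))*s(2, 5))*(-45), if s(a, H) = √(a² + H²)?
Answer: 6750 - 45*√29 ≈ 6507.7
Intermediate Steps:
s(a, H) = √(H² + a²)
(-150 + (-1/(-1))*s(2, 5))*(-45) = (-150 + (-1/(-1))*√(5² + 2²))*(-45) = (-150 + (-1*(-1))*√(25 + 4))*(-45) = (-150 + 1*√29)*(-45) = (-150 + √29)*(-45) = 6750 - 45*√29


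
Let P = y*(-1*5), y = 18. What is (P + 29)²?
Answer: 3721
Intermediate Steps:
P = -90 (P = 18*(-1*5) = 18*(-5) = -90)
(P + 29)² = (-90 + 29)² = (-61)² = 3721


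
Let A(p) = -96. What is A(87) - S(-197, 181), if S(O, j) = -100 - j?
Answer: 185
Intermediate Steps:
A(87) - S(-197, 181) = -96 - (-100 - 1*181) = -96 - (-100 - 181) = -96 - 1*(-281) = -96 + 281 = 185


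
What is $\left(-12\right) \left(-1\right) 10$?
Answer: $120$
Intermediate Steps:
$\left(-12\right) \left(-1\right) 10 = 12 \cdot 10 = 120$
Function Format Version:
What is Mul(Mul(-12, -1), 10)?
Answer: 120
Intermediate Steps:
Mul(Mul(-12, -1), 10) = Mul(12, 10) = 120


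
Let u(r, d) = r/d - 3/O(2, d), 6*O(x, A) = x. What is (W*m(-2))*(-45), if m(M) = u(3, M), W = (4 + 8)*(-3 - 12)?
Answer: -85050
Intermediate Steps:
O(x, A) = x/6
W = -180 (W = 12*(-15) = -180)
u(r, d) = -9 + r/d (u(r, d) = r/d - 3/((⅙)*2) = r/d - 3/⅓ = r/d - 3*3 = r/d - 9 = -9 + r/d)
m(M) = -9 + 3/M
(W*m(-2))*(-45) = -180*(-9 + 3/(-2))*(-45) = -180*(-9 + 3*(-½))*(-45) = -180*(-9 - 3/2)*(-45) = -180*(-21/2)*(-45) = 1890*(-45) = -85050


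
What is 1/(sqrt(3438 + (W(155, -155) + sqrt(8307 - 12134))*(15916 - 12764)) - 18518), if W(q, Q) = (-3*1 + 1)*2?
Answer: 1/(-18518 + sqrt(2)*sqrt(-4585 + 1576*I*sqrt(3827))) ≈ -5.4889e-5 - 9.6339e-7*I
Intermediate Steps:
W(q, Q) = -4 (W(q, Q) = (-3 + 1)*2 = -2*2 = -4)
1/(sqrt(3438 + (W(155, -155) + sqrt(8307 - 12134))*(15916 - 12764)) - 18518) = 1/(sqrt(3438 + (-4 + sqrt(8307 - 12134))*(15916 - 12764)) - 18518) = 1/(sqrt(3438 + (-4 + sqrt(-3827))*3152) - 18518) = 1/(sqrt(3438 + (-4 + I*sqrt(3827))*3152) - 18518) = 1/(sqrt(3438 + (-12608 + 3152*I*sqrt(3827))) - 18518) = 1/(sqrt(-9170 + 3152*I*sqrt(3827)) - 18518) = 1/(-18518 + sqrt(-9170 + 3152*I*sqrt(3827)))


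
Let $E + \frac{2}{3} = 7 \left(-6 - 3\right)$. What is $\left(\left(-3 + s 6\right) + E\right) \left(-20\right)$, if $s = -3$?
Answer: $\frac{5080}{3} \approx 1693.3$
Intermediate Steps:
$E = - \frac{191}{3}$ ($E = - \frac{2}{3} + 7 \left(-6 - 3\right) = - \frac{2}{3} + 7 \left(-9\right) = - \frac{2}{3} - 63 = - \frac{191}{3} \approx -63.667$)
$\left(\left(-3 + s 6\right) + E\right) \left(-20\right) = \left(\left(-3 - 18\right) - \frac{191}{3}\right) \left(-20\right) = \left(-21 - \frac{191}{3}\right) \left(-20\right) = \left(- \frac{254}{3}\right) \left(-20\right) = \frac{5080}{3}$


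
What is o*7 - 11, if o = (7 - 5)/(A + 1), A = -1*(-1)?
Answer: -4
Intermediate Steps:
A = 1
o = 1 (o = (7 - 5)/(1 + 1) = 2/2 = 2*(1/2) = 1)
o*7 - 11 = 1*7 - 11 = 7 - 11 = -4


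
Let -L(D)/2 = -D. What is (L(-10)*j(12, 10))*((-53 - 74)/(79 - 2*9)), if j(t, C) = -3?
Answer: -7620/61 ≈ -124.92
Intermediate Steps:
L(D) = 2*D (L(D) = -(-2)*D = 2*D)
(L(-10)*j(12, 10))*((-53 - 74)/(79 - 2*9)) = ((2*(-10))*(-3))*((-53 - 74)/(79 - 2*9)) = (-20*(-3))*(-127/(79 - 18)) = 60*(-127/61) = -7620/61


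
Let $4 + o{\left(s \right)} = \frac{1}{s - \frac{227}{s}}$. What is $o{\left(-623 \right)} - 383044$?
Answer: $- \frac{148585085919}{387902} \approx -3.8305 \cdot 10^{5}$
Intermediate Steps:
$o{\left(s \right)} = -4 + \frac{1}{s - \frac{227}{s}}$
$o{\left(-623 \right)} - 383044 = \frac{908 - 623 - 4 \left(-623\right)^{2}}{-227 + \left(-623\right)^{2}} - 383044 = \frac{908 - 623 - 1552516}{-227 + 388129} - 383044 = \frac{908 - 623 - 1552516}{387902} - 383044 = \frac{1}{387902} \left(-1552231\right) - 383044 = - \frac{1552231}{387902} - 383044 = - \frac{148585085919}{387902}$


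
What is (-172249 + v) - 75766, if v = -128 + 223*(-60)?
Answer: -261523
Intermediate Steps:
v = -13508 (v = -128 - 13380 = -13508)
(-172249 + v) - 75766 = (-172249 - 13508) - 75766 = -185757 - 75766 = -261523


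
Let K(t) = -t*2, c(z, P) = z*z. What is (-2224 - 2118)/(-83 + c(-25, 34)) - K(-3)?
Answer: -3797/271 ≈ -14.011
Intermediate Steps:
c(z, P) = z**2
K(t) = -2*t
(-2224 - 2118)/(-83 + c(-25, 34)) - K(-3) = (-2224 - 2118)/(-83 + (-25)**2) - (-2)*(-3) = -4342/(-83 + 625) - 1*6 = -4342/542 - 6 = -4342*1/542 - 6 = -2171/271 - 6 = -3797/271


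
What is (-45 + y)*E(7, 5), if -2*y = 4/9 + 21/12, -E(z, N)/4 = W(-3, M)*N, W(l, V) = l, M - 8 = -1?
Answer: -16595/6 ≈ -2765.8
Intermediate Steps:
M = 7 (M = 8 - 1 = 7)
E(z, N) = 12*N (E(z, N) = -(-12)*N = 12*N)
y = -79/72 (y = -(4/9 + 21/12)/2 = -(4*(⅑) + 21*(1/12))/2 = -(4/9 + 7/4)/2 = -½*79/36 = -79/72 ≈ -1.0972)
(-45 + y)*E(7, 5) = (-45 - 79/72)*(12*5) = -3319/72*60 = -16595/6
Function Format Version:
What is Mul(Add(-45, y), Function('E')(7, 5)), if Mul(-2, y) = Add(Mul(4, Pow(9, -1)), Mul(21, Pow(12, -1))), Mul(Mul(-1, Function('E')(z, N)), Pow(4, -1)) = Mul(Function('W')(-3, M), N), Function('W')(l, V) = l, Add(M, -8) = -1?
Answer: Rational(-16595, 6) ≈ -2765.8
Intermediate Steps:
M = 7 (M = Add(8, -1) = 7)
Function('E')(z, N) = Mul(12, N) (Function('E')(z, N) = Mul(-4, Mul(-3, N)) = Mul(12, N))
y = Rational(-79, 72) (y = Mul(Rational(-1, 2), Add(Mul(4, Pow(9, -1)), Mul(21, Pow(12, -1)))) = Mul(Rational(-1, 2), Add(Mul(4, Rational(1, 9)), Mul(21, Rational(1, 12)))) = Mul(Rational(-1, 2), Add(Rational(4, 9), Rational(7, 4))) = Mul(Rational(-1, 2), Rational(79, 36)) = Rational(-79, 72) ≈ -1.0972)
Mul(Add(-45, y), Function('E')(7, 5)) = Mul(Add(-45, Rational(-79, 72)), Mul(12, 5)) = Mul(Rational(-3319, 72), 60) = Rational(-16595, 6)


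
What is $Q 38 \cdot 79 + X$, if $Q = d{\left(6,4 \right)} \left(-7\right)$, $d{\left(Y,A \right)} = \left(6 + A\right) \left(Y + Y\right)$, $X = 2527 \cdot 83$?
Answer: $-2311939$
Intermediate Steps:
$X = 209741$
$d{\left(Y,A \right)} = 2 Y \left(6 + A\right)$ ($d{\left(Y,A \right)} = \left(6 + A\right) 2 Y = 2 Y \left(6 + A\right)$)
$Q = -840$ ($Q = 2 \cdot 6 \left(6 + 4\right) \left(-7\right) = 2 \cdot 6 \cdot 10 \left(-7\right) = 120 \left(-7\right) = -840$)
$Q 38 \cdot 79 + X = \left(-840\right) 38 \cdot 79 + 209741 = \left(-31920\right) 79 + 209741 = -2521680 + 209741 = -2311939$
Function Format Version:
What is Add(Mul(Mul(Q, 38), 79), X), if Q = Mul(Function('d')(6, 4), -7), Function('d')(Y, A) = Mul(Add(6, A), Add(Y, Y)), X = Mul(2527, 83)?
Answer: -2311939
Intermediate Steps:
X = 209741
Function('d')(Y, A) = Mul(2, Y, Add(6, A)) (Function('d')(Y, A) = Mul(Add(6, A), Mul(2, Y)) = Mul(2, Y, Add(6, A)))
Q = -840 (Q = Mul(Mul(2, 6, Add(6, 4)), -7) = Mul(Mul(2, 6, 10), -7) = Mul(120, -7) = -840)
Add(Mul(Mul(Q, 38), 79), X) = Add(Mul(Mul(-840, 38), 79), 209741) = Add(Mul(-31920, 79), 209741) = Add(-2521680, 209741) = -2311939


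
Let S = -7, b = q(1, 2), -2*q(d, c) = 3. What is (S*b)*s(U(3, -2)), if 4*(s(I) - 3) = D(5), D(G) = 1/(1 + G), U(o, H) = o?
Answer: 511/16 ≈ 31.938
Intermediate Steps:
q(d, c) = -3/2 (q(d, c) = -½*3 = -3/2)
b = -3/2 ≈ -1.5000
s(I) = 73/24 (s(I) = 3 + 1/(4*(1 + 5)) = 3 + (¼)/6 = 3 + (¼)*(⅙) = 3 + 1/24 = 73/24)
(S*b)*s(U(3, -2)) = -7*(-3/2)*(73/24) = (21/2)*(73/24) = 511/16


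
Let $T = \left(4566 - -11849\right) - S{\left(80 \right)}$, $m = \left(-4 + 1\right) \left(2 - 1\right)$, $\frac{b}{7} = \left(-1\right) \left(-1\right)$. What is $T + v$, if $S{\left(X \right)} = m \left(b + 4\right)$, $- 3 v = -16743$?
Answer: $22029$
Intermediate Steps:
$v = 5581$ ($v = \left(- \frac{1}{3}\right) \left(-16743\right) = 5581$)
$b = 7$ ($b = 7 \left(\left(-1\right) \left(-1\right)\right) = 7 \cdot 1 = 7$)
$m = -3$ ($m = \left(-3\right) 1 = -3$)
$S{\left(X \right)} = -33$ ($S{\left(X \right)} = - 3 \left(7 + 4\right) = \left(-3\right) 11 = -33$)
$T = 16448$ ($T = \left(4566 - -11849\right) - -33 = \left(4566 + 11849\right) + 33 = 16415 + 33 = 16448$)
$T + v = 16448 + 5581 = 22029$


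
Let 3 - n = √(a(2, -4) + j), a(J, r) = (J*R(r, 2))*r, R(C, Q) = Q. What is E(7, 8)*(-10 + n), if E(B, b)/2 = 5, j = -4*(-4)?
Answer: -70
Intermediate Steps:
j = 16
E(B, b) = 10 (E(B, b) = 2*5 = 10)
a(J, r) = 2*J*r (a(J, r) = (J*2)*r = (2*J)*r = 2*J*r)
n = 3 (n = 3 - √(2*2*(-4) + 16) = 3 - √(-16 + 16) = 3 - √0 = 3 - 1*0 = 3 + 0 = 3)
E(7, 8)*(-10 + n) = 10*(-10 + 3) = 10*(-7) = -70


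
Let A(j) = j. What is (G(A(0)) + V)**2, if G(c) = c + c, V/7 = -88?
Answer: 379456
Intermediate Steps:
V = -616 (V = 7*(-88) = -616)
G(c) = 2*c
(G(A(0)) + V)**2 = (2*0 - 616)**2 = (0 - 616)**2 = (-616)**2 = 379456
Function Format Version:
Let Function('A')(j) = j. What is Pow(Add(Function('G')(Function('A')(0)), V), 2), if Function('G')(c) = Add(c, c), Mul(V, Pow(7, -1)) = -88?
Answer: 379456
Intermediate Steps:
V = -616 (V = Mul(7, -88) = -616)
Function('G')(c) = Mul(2, c)
Pow(Add(Function('G')(Function('A')(0)), V), 2) = Pow(Add(Mul(2, 0), -616), 2) = Pow(Add(0, -616), 2) = Pow(-616, 2) = 379456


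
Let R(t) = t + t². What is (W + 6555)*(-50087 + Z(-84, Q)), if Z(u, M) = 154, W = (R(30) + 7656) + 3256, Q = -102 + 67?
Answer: -918617401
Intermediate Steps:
Q = -35
W = 11842 (W = (30*(1 + 30) + 7656) + 3256 = (30*31 + 7656) + 3256 = (930 + 7656) + 3256 = 8586 + 3256 = 11842)
(W + 6555)*(-50087 + Z(-84, Q)) = (11842 + 6555)*(-50087 + 154) = 18397*(-49933) = -918617401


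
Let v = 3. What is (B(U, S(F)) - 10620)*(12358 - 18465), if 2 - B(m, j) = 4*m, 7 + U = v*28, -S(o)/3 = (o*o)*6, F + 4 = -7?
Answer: 66725082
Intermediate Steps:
F = -11 (F = -4 - 7 = -11)
S(o) = -18*o² (S(o) = -3*o*o*6 = -3*o²*6 = -18*o²)
U = 77 (U = -7 + 3*28 = -7 + 84 = 77)
B(m, j) = 2 - 4*m
(B(U, S(F)) - 10620)*(12358 - 18465) = ((2 - 4*77) - 10620)*(12358 - 18465) = ((2 - 308) - 10620)*(-6107) = (-306 - 10620)*(-6107) = -10926*(-6107) = 66725082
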